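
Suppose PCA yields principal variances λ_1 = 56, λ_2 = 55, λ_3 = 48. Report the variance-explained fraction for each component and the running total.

Step 1 — total variance = trace(Sigma) = Σ λ_i = 56 + 55 + 48 = 159.

Step 2 — fraction explained by component i = λ_i / Σ λ:
  PC1: 56/159 = 0.3522
  PC2: 55/159 = 0.3459
  PC3: 48/159 = 0.3019

Step 3 — cumulative fraction after k components = (λ_1 + ... + λ_k) / Σ λ:
  k = 1: 56/159 = 0.3522
  k = 2: (56 + 55)/159 = 111/159 = 0.6981
  k = 3: (56 + 55 + 48)/159 = 159/159 = 1

Summary (fraction, with percent):

explained: PC1 0.3522 (35.22%), PC2 0.3459 (34.59%), PC3 0.3019 (30.19%);  cumulative: 0.3522, 0.6981, 1


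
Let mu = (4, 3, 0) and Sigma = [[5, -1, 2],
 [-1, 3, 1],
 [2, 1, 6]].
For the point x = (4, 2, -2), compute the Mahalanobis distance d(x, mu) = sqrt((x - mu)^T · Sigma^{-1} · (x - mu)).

Step 1 — centre the observation: (x - mu) = (0, -1, -2).

Step 2 — invert Sigma (cofactor / det for 3×3, or solve directly):
  Sigma^{-1} = [[0.2698, 0.127, -0.1111],
 [0.127, 0.4127, -0.1111],
 [-0.1111, -0.1111, 0.2222]].

Step 3 — form the quadratic (x - mu)^T · Sigma^{-1} · (x - mu):
  Sigma^{-1} · (x - mu) = (0.0952, -0.1905, -0.3333).
  (x - mu)^T · [Sigma^{-1} · (x - mu)] = (0)·(0.0952) + (-1)·(-0.1905) + (-2)·(-0.3333) = 0.8571.

Step 4 — take square root: d = √(0.8571) ≈ 0.9258.

d(x, mu) = √(0.8571) ≈ 0.9258


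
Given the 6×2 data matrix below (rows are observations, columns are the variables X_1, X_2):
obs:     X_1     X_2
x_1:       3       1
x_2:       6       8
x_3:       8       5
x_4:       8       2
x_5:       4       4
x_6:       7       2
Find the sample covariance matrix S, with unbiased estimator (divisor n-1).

Step 1 — column means:
  mean(X_1) = (3 + 6 + 8 + 8 + 4 + 7) / 6 = 36/6 = 6
  mean(X_2) = (1 + 8 + 5 + 2 + 4 + 2) / 6 = 22/6 = 3.6667

Step 2 — sample covariance S[i,j] = (1/(n-1)) · Σ_k (x_{k,i} - mean_i) · (x_{k,j} - mean_j), with n-1 = 5.
  S[X_1,X_1] = ((-3)·(-3) + (0)·(0) + (2)·(2) + (2)·(2) + (-2)·(-2) + (1)·(1)) / 5 = 22/5 = 4.4
  S[X_1,X_2] = ((-3)·(-2.6667) + (0)·(4.3333) + (2)·(1.3333) + (2)·(-1.6667) + (-2)·(0.3333) + (1)·(-1.6667)) / 5 = 5/5 = 1
  S[X_2,X_2] = ((-2.6667)·(-2.6667) + (4.3333)·(4.3333) + (1.3333)·(1.3333) + (-1.6667)·(-1.6667) + (0.3333)·(0.3333) + (-1.6667)·(-1.6667)) / 5 = 33.3333/5 = 6.6667

S is symmetric (S[j,i] = S[i,j]). Assembling:

S = [[4.4, 1],
 [1, 6.6667]]


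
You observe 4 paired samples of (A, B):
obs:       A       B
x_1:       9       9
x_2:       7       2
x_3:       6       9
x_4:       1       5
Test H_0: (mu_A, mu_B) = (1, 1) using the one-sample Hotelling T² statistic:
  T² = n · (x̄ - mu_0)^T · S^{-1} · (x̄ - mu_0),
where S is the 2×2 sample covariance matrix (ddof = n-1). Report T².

Step 1 — sample mean vector:
  mean(A) = (9 + 7 + 6 + 1) / 4 = 23/4 = 5.75
  mean(B) = (9 + 2 + 9 + 5) / 4 = 25/4 = 6.25
  x̄ = (5.75, 6.25),  deviation x̄ - mu_0 = (5.75, 6.25) - (1, 1) = (4.75, 5.25).

Step 2 — sample covariance matrix, S[i,j] = (1/(n-1)) · Σ_k (x_{k,i} - mean_i) · (x_{k,j} - mean_j), divisor n-1 = 3:
  S[A,A] = ((3.25)·(3.25) + (1.25)·(1.25) + (0.25)·(0.25) + (-4.75)·(-4.75)) / 3 = 34.75/3 = 11.5833
  S[A,B] = ((3.25)·(2.75) + (1.25)·(-4.25) + (0.25)·(2.75) + (-4.75)·(-1.25)) / 3 = 10.25/3 = 3.4167
  S[B,B] = ((2.75)·(2.75) + (-4.25)·(-4.25) + (2.75)·(2.75) + (-1.25)·(-1.25)) / 3 = 34.75/3 = 11.5833
  S = [[11.5833, 3.4167],
 [3.4167, 11.5833]].

Step 3 — invert S. det(S) = 11.5833·11.5833 - (3.4167)² = 122.5.
  S^{-1} = (1/det) · [[d, -b], [-b, a]] = [[0.0946, -0.0279],
 [-0.0279, 0.0946]].

Step 4 — quadratic form (x̄ - mu_0)^T · S^{-1} · (x̄ - mu_0):
  S^{-1} · (x̄ - mu_0) = (0.3027, 0.3639),
  (x̄ - mu_0)^T · [...] = (4.75)·(0.3027) + (5.25)·(0.3639) = 3.3486.

Step 5 — scale by n: T² = 4 · 3.3486 = 13.3946.

T² ≈ 13.3946


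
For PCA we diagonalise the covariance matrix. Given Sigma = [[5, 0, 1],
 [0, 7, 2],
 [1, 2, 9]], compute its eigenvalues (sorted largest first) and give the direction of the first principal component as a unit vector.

Step 1 — characteristic polynomial p(λ) = det(λI - Sigma) = λ³ - tr·λ² + c_1·λ - det, where tr = trace, c_1 = sum of the principal 2×2 minors, det = det(Sigma):
  tr = 5 + 7 + 9 = 21,
  c_1 = (5·7 - (0)²) + (5·9 - (1)²) + (7·9 - (2)²) = 35 + 44 + 59 = 138,
  det = 5·(7·9 - (2)²) - (0)·((0)·9 - (2)·(1)) + (1)·((0)·(2) - 7·(1)) = 5·(59) - (0)·(-2) + (1)·(-7) = 288.
  So p(λ) = λ³ - 21λ² + 138λ - 288.
Step 2 — look for an integer root (rational root theorem: any rational root is an integer divisor of 288). Testing λ = 6:
  p(6) = 216 - 756 + 828 - 288 = 0  ✓
  Dividing out (λ - 6): p(λ) = (λ - 6)(λ² - 15λ + 48).
Step 3 — remaining eigenvalues from the quadratic λ² - 15λ + 48 = 0:
  Δ = 15² - 4·48 = 225 - 192 = 33,  λ = (15 ± √33)/2 = (15 ± 5.7446)/2 ≈ 10.3723 or 4.6277.
  Sorted: λ_1 = 10.3723,  λ_2 = 6,  λ_3 = 4.6277  (check: sum = 21 = tr ✓).

Step 4 — unit eigenvector for λ_1 ≈ 10.3723: v spans the null space of (Sigma - λ_1 I), whose rows are
  r_1 = (-5.3723, 0, 1),  r_2 = (0, -3.3723, 2),  r_3 = (1, 2, -1.3723).
  v is orthogonal to every row, so take v ∝ r_1 × r_2 = ((0)·(2) - (1)·(-3.3723), (1)·(0) - (-5.3723)·(2), (-5.3723)·(-3.3723) - (0)·(0)) ≈ (3.3723, 10.7446, 18.1168).
  Let u = (3.3723, 10.7446, 18.1168).
  ||u|| = √((3.3723)² + (10.7446)² + (18.1168)²) = √(455.0379) ≈ 21.3316,  v_1 = u/||u|| ≈ (0.1581, 0.5037, 0.8493) (||v_1|| = 1).

λ_1 = 10.3723,  λ_2 = 6,  λ_3 = 4.6277;  v_1 ≈ (0.1581, 0.5037, 0.8493)


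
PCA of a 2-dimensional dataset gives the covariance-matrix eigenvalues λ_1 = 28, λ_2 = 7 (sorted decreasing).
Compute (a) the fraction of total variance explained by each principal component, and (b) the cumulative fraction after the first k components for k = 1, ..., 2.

Step 1 — total variance = trace(Sigma) = Σ λ_i = 28 + 7 = 35.

Step 2 — fraction explained by component i = λ_i / Σ λ:
  PC1: 28/35 = 0.8
  PC2: 7/35 = 0.2

Step 3 — cumulative fraction after k components = (λ_1 + ... + λ_k) / Σ λ:
  k = 1: 28/35 = 0.8
  k = 2: (28 + 7)/35 = 35/35 = 1

Summary (fraction, with percent):

explained: PC1 0.8 (80%), PC2 0.2 (20%);  cumulative: 0.8, 1


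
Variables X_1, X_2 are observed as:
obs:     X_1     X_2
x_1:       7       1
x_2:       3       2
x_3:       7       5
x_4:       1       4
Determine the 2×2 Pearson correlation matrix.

Step 1 — column means:
  mean(X_1) = (7 + 3 + 7 + 1) / 4 = 18/4 = 4.5
  mean(X_2) = (1 + 2 + 5 + 4) / 4 = 12/4 = 3

Step 2 — sample variances and covariances s[i,j] = (1/(n-1)) · Σ_k (x_{k,i} - mean_i) · (x_{k,j} - mean_j), with n-1 = 3:
  s[X_1,X_1] = ((2.5)·(2.5) + (-1.5)·(-1.5) + (2.5)·(2.5) + (-3.5)·(-3.5)) / 3 = 27/3 = 9
  s[X_1,X_2] = ((2.5)·(-2) + (-1.5)·(-1) + (2.5)·(2) + (-3.5)·(1)) / 3 = -2/3 = -0.6667
  s[X_2,X_2] = ((-2)·(-2) + (-1)·(-1) + (2)·(2) + (1)·(1)) / 3 = 10/3 = 3.3333
  Sample standard deviations s_i = √(s[i,i]):
  s(X_1) = √(9) = 3
  s(X_2) = √(3.3333) = 1.8257

Step 3 — r_{ij} = s_{ij} / (s_i · s_j):
  r[X_1,X_1] = 1 (diagonal).
  r[X_1,X_2] = -0.6667 / (3 · 1.8257) = -0.6667 / 5.4772 = -0.1217
  r[X_2,X_2] = 1 (diagonal).

R is symmetric with unit diagonal. Assembling:

R = [[1, -0.1217],
 [-0.1217, 1]]


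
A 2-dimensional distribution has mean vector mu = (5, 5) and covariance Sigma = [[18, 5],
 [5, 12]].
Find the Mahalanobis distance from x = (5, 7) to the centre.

Step 1 — centre the observation: (x - mu) = (0, 2).

Step 2 — invert Sigma. det(Sigma) = 18·12 - (5)² = 191.
  Sigma^{-1} = (1/det) · [[d, -b], [-b, a]] = [[0.0628, -0.0262],
 [-0.0262, 0.0942]].

Step 3 — form the quadratic (x - mu)^T · Sigma^{-1} · (x - mu):
  Sigma^{-1} · (x - mu) = (-0.0524, 0.1885).
  (x - mu)^T · [Sigma^{-1} · (x - mu)] = (0)·(-0.0524) + (2)·(0.1885) = 0.377.

Step 4 — take square root: d = √(0.377) ≈ 0.614.

d(x, mu) = √(0.377) ≈ 0.614


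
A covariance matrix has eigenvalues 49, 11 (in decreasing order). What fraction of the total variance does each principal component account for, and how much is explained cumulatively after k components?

Step 1 — total variance = trace(Sigma) = Σ λ_i = 49 + 11 = 60.

Step 2 — fraction explained by component i = λ_i / Σ λ:
  PC1: 49/60 = 0.8167
  PC2: 11/60 = 0.1833

Step 3 — cumulative fraction after k components = (λ_1 + ... + λ_k) / Σ λ:
  k = 1: 49/60 = 0.8167
  k = 2: (49 + 11)/60 = 60/60 = 1

Summary (fraction, with percent):

explained: PC1 0.8167 (81.67%), PC2 0.1833 (18.33%);  cumulative: 0.8167, 1


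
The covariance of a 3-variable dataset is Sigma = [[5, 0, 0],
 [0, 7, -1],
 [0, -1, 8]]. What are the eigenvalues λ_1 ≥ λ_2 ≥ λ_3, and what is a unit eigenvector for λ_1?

Step 1 — characteristic polynomial p(λ) = det(λI - Sigma) = λ³ - tr·λ² + c_1·λ - det, where tr = trace, c_1 = sum of the principal 2×2 minors, det = det(Sigma):
  tr = 5 + 7 + 8 = 20,
  c_1 = (5·7 - (0)²) + (5·8 - (0)²) + (7·8 - (-1)²) = 35 + 40 + 55 = 130,
  det = 5·(7·8 - (-1)²) - (0)·((0)·8 - (-1)·(0)) + (0)·((0)·(-1) - 7·(0)) = 5·(55) - (0)·(0) + (0)·(0) = 275.
  So p(λ) = λ³ - 20λ² + 130λ - 275.
Step 2 — look for an integer root (rational root theorem: any rational root is an integer divisor of 275). Testing λ = 5:
  p(5) = 125 - 500 + 650 - 275 = 0  ✓
  Dividing out (λ - 5): p(λ) = (λ - 5)(λ² - 15λ + 55).
Step 3 — remaining eigenvalues from the quadratic λ² - 15λ + 55 = 0:
  Δ = 15² - 4·55 = 225 - 220 = 5,  λ = (15 ± √5)/2 = (15 ± 2.2361)/2 ≈ 8.618 or 6.382.
  Sorted: λ_1 = 8.618,  λ_2 = 6.382,  λ_3 = 5  (check: sum = 20 = tr ✓).

Step 4 — unit eigenvector for λ_1 ≈ 8.618: v spans the null space of (Sigma - λ_1 I), whose rows are
  r_1 = (-3.618, 0, 0),  r_2 = (0, -1.618, -1),  r_3 = (0, -1, -0.618).
  v is orthogonal to every row, so take v ∝ r_1 × r_2 = ((0)·(-1) - (0)·(-1.618), (0)·(0) - (-3.618)·(-1), (-3.618)·(-1.618) - (0)·(0)) ≈ (0, -3.618, 5.8541).
  Rescale (multiply by -1 so the first nonzero entry is positive): u = (0, 3.618, -5.8541).
  ||u|| = √((0)² + (3.618)² + (-5.8541)²) = √(47.3607) ≈ 6.8819,  v_1 = u/||u|| ≈ (0, 0.5257, -0.8507) (||v_1|| = 1).

λ_1 = 8.618,  λ_2 = 6.382,  λ_3 = 5;  v_1 ≈ (0, 0.5257, -0.8507)


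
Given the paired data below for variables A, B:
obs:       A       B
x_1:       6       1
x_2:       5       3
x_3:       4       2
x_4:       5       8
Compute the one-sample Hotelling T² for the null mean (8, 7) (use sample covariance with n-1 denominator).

Step 1 — sample mean vector:
  mean(A) = (6 + 5 + 4 + 5) / 4 = 20/4 = 5
  mean(B) = (1 + 3 + 2 + 8) / 4 = 14/4 = 3.5
  x̄ = (5, 3.5),  deviation x̄ - mu_0 = (5, 3.5) - (8, 7) = (-3, -3.5).

Step 2 — sample covariance matrix, S[i,j] = (1/(n-1)) · Σ_k (x_{k,i} - mean_i) · (x_{k,j} - mean_j), divisor n-1 = 3:
  S[A,A] = ((1)·(1) + (0)·(0) + (-1)·(-1) + (0)·(0)) / 3 = 2/3 = 0.6667
  S[A,B] = ((1)·(-2.5) + (0)·(-0.5) + (-1)·(-1.5) + (0)·(4.5)) / 3 = -1/3 = -0.3333
  S[B,B] = ((-2.5)·(-2.5) + (-0.5)·(-0.5) + (-1.5)·(-1.5) + (4.5)·(4.5)) / 3 = 29/3 = 9.6667
  S = [[0.6667, -0.3333],
 [-0.3333, 9.6667]].

Step 3 — invert S. det(S) = 0.6667·9.6667 - (-0.3333)² = 6.3333.
  S^{-1} = (1/det) · [[d, -b], [-b, a]] = [[1.5263, 0.0526],
 [0.0526, 0.1053]].

Step 4 — quadratic form (x̄ - mu_0)^T · S^{-1} · (x̄ - mu_0):
  S^{-1} · (x̄ - mu_0) = (-4.7632, -0.5263),
  (x̄ - mu_0)^T · [...] = (-3)·(-4.7632) + (-3.5)·(-0.5263) = 16.1316.

Step 5 — scale by n: T² = 4 · 16.1316 = 64.5263.

T² ≈ 64.5263


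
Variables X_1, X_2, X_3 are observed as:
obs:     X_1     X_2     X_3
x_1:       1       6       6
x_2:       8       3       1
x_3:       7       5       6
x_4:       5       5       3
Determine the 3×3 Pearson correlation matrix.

Step 1 — column means:
  mean(X_1) = (1 + 8 + 7 + 5) / 4 = 21/4 = 5.25
  mean(X_2) = (6 + 3 + 5 + 5) / 4 = 19/4 = 4.75
  mean(X_3) = (6 + 1 + 6 + 3) / 4 = 16/4 = 4

Step 2 — sample variances and covariances s[i,j] = (1/(n-1)) · Σ_k (x_{k,i} - mean_i) · (x_{k,j} - mean_j), with n-1 = 3:
  s[X_1,X_1] = ((-4.25)·(-4.25) + (2.75)·(2.75) + (1.75)·(1.75) + (-0.25)·(-0.25)) / 3 = 28.75/3 = 9.5833
  s[X_1,X_2] = ((-4.25)·(1.25) + (2.75)·(-1.75) + (1.75)·(0.25) + (-0.25)·(0.25)) / 3 = -9.75/3 = -3.25
  s[X_1,X_3] = ((-4.25)·(2) + (2.75)·(-3) + (1.75)·(2) + (-0.25)·(-1)) / 3 = -13/3 = -4.3333
  s[X_2,X_2] = ((1.25)·(1.25) + (-1.75)·(-1.75) + (0.25)·(0.25) + (0.25)·(0.25)) / 3 = 4.75/3 = 1.5833
  s[X_2,X_3] = ((1.25)·(2) + (-1.75)·(-3) + (0.25)·(2) + (0.25)·(-1)) / 3 = 8/3 = 2.6667
  s[X_3,X_3] = ((2)·(2) + (-3)·(-3) + (2)·(2) + (-1)·(-1)) / 3 = 18/3 = 6
  Sample standard deviations s_i = √(s[i,i]):
  s(X_1) = √(9.5833) = 3.0957
  s(X_2) = √(1.5833) = 1.2583
  s(X_3) = √(6) = 2.4495

Step 3 — r_{ij} = s_{ij} / (s_i · s_j):
  r[X_1,X_1] = 1 (diagonal).
  r[X_1,X_2] = -3.25 / (3.0957 · 1.2583) = -3.25 / 3.8953 = -0.8343
  r[X_1,X_3] = -4.3333 / (3.0957 · 2.4495) = -4.3333 / 7.5829 = -0.5715
  r[X_2,X_2] = 1 (diagonal).
  r[X_2,X_3] = 2.6667 / (1.2583 · 2.4495) = 2.6667 / 3.0822 = 0.8652
  r[X_3,X_3] = 1 (diagonal).

R is symmetric with unit diagonal. Assembling:

R = [[1, -0.8343, -0.5715],
 [-0.8343, 1, 0.8652],
 [-0.5715, 0.8652, 1]]


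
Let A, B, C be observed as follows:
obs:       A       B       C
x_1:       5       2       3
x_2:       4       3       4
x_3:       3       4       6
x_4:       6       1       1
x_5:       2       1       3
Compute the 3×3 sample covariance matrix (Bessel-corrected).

Step 1 — column means:
  mean(A) = (5 + 4 + 3 + 6 + 2) / 5 = 20/5 = 4
  mean(B) = (2 + 3 + 4 + 1 + 1) / 5 = 11/5 = 2.2
  mean(C) = (3 + 4 + 6 + 1 + 3) / 5 = 17/5 = 3.4

Step 2 — sample covariance S[i,j] = (1/(n-1)) · Σ_k (x_{k,i} - mean_i) · (x_{k,j} - mean_j), with n-1 = 4.
  S[A,A] = ((1)·(1) + (0)·(0) + (-1)·(-1) + (2)·(2) + (-2)·(-2)) / 4 = 10/4 = 2.5
  S[A,B] = ((1)·(-0.2) + (0)·(0.8) + (-1)·(1.8) + (2)·(-1.2) + (-2)·(-1.2)) / 4 = -2/4 = -0.5
  S[A,C] = ((1)·(-0.4) + (0)·(0.6) + (-1)·(2.6) + (2)·(-2.4) + (-2)·(-0.4)) / 4 = -7/4 = -1.75
  S[B,B] = ((-0.2)·(-0.2) + (0.8)·(0.8) + (1.8)·(1.8) + (-1.2)·(-1.2) + (-1.2)·(-1.2)) / 4 = 6.8/4 = 1.7
  S[B,C] = ((-0.2)·(-0.4) + (0.8)·(0.6) + (1.8)·(2.6) + (-1.2)·(-2.4) + (-1.2)·(-0.4)) / 4 = 8.6/4 = 2.15
  S[C,C] = ((-0.4)·(-0.4) + (0.6)·(0.6) + (2.6)·(2.6) + (-2.4)·(-2.4) + (-0.4)·(-0.4)) / 4 = 13.2/4 = 3.3

S is symmetric (S[j,i] = S[i,j]). Assembling:

S = [[2.5, -0.5, -1.75],
 [-0.5, 1.7, 2.15],
 [-1.75, 2.15, 3.3]]


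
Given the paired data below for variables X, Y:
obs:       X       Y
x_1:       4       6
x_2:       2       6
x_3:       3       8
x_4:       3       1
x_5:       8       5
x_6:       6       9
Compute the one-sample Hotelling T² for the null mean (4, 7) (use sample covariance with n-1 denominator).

Step 1 — sample mean vector:
  mean(X) = (4 + 2 + 3 + 3 + 8 + 6) / 6 = 26/6 = 4.3333
  mean(Y) = (6 + 6 + 8 + 1 + 5 + 9) / 6 = 35/6 = 5.8333
  x̄ = (4.3333, 5.8333),  deviation x̄ - mu_0 = (4.3333, 5.8333) - (4, 7) = (0.3333, -1.1667).

Step 2 — sample covariance matrix, S[i,j] = (1/(n-1)) · Σ_k (x_{k,i} - mean_i) · (x_{k,j} - mean_j), divisor n-1 = 5:
  S[X,X] = ((-0.3333)·(-0.3333) + (-2.3333)·(-2.3333) + (-1.3333)·(-1.3333) + (-1.3333)·(-1.3333) + (3.6667)·(3.6667) + (1.6667)·(1.6667)) / 5 = 25.3333/5 = 5.0667
  S[X,Y] = ((-0.3333)·(0.1667) + (-2.3333)·(0.1667) + (-1.3333)·(2.1667) + (-1.3333)·(-4.8333) + (3.6667)·(-0.8333) + (1.6667)·(3.1667)) / 5 = 5.3333/5 = 1.0667
  S[Y,Y] = ((0.1667)·(0.1667) + (0.1667)·(0.1667) + (2.1667)·(2.1667) + (-4.8333)·(-4.8333) + (-0.8333)·(-0.8333) + (3.1667)·(3.1667)) / 5 = 38.8333/5 = 7.7667
  S = [[5.0667, 1.0667],
 [1.0667, 7.7667]].

Step 3 — invert S. det(S) = 5.0667·7.7667 - (1.0667)² = 38.2133.
  S^{-1} = (1/det) · [[d, -b], [-b, a]] = [[0.2032, -0.0279],
 [-0.0279, 0.1326]].

Step 4 — quadratic form (x̄ - mu_0)^T · S^{-1} · (x̄ - mu_0):
  S^{-1} · (x̄ - mu_0) = (0.1003, -0.164),
  (x̄ - mu_0)^T · [...] = (0.3333)·(0.1003) + (-1.1667)·(-0.164) = 0.2248.

Step 5 — scale by n: T² = 6 · 0.2248 = 1.3486.

T² ≈ 1.3486


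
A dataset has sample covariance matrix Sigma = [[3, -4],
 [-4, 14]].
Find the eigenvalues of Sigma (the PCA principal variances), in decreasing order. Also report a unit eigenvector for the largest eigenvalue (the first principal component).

Step 1 — characteristic polynomial of 2×2 Sigma:
  det(Sigma - λI) = λ² - trace · λ + det = 0.
  trace = 3 + 14 = 17, det = 3·14 - (-4)² = 26.
Step 2 — discriminant:
  Δ = trace² - 4·det = 289 - 104 = 185.
Step 3 — eigenvalues:
  λ = (trace ± √Δ)/2 = (17 ± 13.6015)/2,
  λ_1 = 15.3007,  λ_2 = 1.6993.

Step 4 — unit eigenvector for λ_1: solve (Sigma - λ_1 I)v = 0. First row:
  (3 - 15.3007)·v_x + (-4)·v_y = 0, i.e. (-12.3007)·v_x + (-4)·v_y = 0,
  so v ∝ (b, λ_1 - a) = (-4, 12.3007); multiply by -1 so the first entry is positive: u = (4, -12.3007).
  ||u|| = √((4)² + (-12.3007)²) = √(167.3081) ≈ 12.9348,
  v_1 = u/||u|| ≈ (0.3092, -0.951) (||v_1|| = 1).

λ_1 = 15.3007,  λ_2 = 1.6993;  v_1 ≈ (0.3092, -0.951)


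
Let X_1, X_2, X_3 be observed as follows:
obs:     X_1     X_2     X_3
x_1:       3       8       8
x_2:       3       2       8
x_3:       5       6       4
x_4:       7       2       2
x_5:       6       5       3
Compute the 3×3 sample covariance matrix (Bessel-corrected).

Step 1 — column means:
  mean(X_1) = (3 + 3 + 5 + 7 + 6) / 5 = 24/5 = 4.8
  mean(X_2) = (8 + 2 + 6 + 2 + 5) / 5 = 23/5 = 4.6
  mean(X_3) = (8 + 8 + 4 + 2 + 3) / 5 = 25/5 = 5

Step 2 — sample covariance S[i,j] = (1/(n-1)) · Σ_k (x_{k,i} - mean_i) · (x_{k,j} - mean_j), with n-1 = 4.
  S[X_1,X_1] = ((-1.8)·(-1.8) + (-1.8)·(-1.8) + (0.2)·(0.2) + (2.2)·(2.2) + (1.2)·(1.2)) / 4 = 12.8/4 = 3.2
  S[X_1,X_2] = ((-1.8)·(3.4) + (-1.8)·(-2.6) + (0.2)·(1.4) + (2.2)·(-2.6) + (1.2)·(0.4)) / 4 = -6.4/4 = -1.6
  S[X_1,X_3] = ((-1.8)·(3) + (-1.8)·(3) + (0.2)·(-1) + (2.2)·(-3) + (1.2)·(-2)) / 4 = -20/4 = -5
  S[X_2,X_2] = ((3.4)·(3.4) + (-2.6)·(-2.6) + (1.4)·(1.4) + (-2.6)·(-2.6) + (0.4)·(0.4)) / 4 = 27.2/4 = 6.8
  S[X_2,X_3] = ((3.4)·(3) + (-2.6)·(3) + (1.4)·(-1) + (-2.6)·(-3) + (0.4)·(-2)) / 4 = 8/4 = 2
  S[X_3,X_3] = ((3)·(3) + (3)·(3) + (-1)·(-1) + (-3)·(-3) + (-2)·(-2)) / 4 = 32/4 = 8

S is symmetric (S[j,i] = S[i,j]). Assembling:

S = [[3.2, -1.6, -5],
 [-1.6, 6.8, 2],
 [-5, 2, 8]]


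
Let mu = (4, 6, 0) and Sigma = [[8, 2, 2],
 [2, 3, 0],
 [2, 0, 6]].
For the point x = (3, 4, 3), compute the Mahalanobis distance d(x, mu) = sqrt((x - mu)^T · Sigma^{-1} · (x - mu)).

Step 1 — centre the observation: (x - mu) = (-1, -2, 3).

Step 2 — invert Sigma (cofactor / det for 3×3, or solve directly):
  Sigma^{-1} = [[0.1667, -0.1111, -0.0556],
 [-0.1111, 0.4074, 0.037],
 [-0.0556, 0.037, 0.1852]].

Step 3 — form the quadratic (x - mu)^T · Sigma^{-1} · (x - mu):
  Sigma^{-1} · (x - mu) = (-0.1111, -0.5926, 0.537).
  (x - mu)^T · [Sigma^{-1} · (x - mu)] = (-1)·(-0.1111) + (-2)·(-0.5926) + (3)·(0.537) = 2.9074.

Step 4 — take square root: d = √(2.9074) ≈ 1.7051.

d(x, mu) = √(2.9074) ≈ 1.7051


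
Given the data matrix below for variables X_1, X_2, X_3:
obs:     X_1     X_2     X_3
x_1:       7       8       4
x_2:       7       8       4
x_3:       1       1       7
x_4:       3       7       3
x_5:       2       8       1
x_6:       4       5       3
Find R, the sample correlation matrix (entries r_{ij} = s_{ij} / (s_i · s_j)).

Step 1 — column means:
  mean(X_1) = (7 + 7 + 1 + 3 + 2 + 4) / 6 = 24/6 = 4
  mean(X_2) = (8 + 8 + 1 + 7 + 8 + 5) / 6 = 37/6 = 6.1667
  mean(X_3) = (4 + 4 + 7 + 3 + 1 + 3) / 6 = 22/6 = 3.6667

Step 2 — sample variances and covariances s[i,j] = (1/(n-1)) · Σ_k (x_{k,i} - mean_i) · (x_{k,j} - mean_j), with n-1 = 5:
  s[X_1,X_1] = ((3)·(3) + (3)·(3) + (-3)·(-3) + (-1)·(-1) + (-2)·(-2) + (0)·(0)) / 5 = 32/5 = 6.4
  s[X_1,X_2] = ((3)·(1.8333) + (3)·(1.8333) + (-3)·(-5.1667) + (-1)·(0.8333) + (-2)·(1.8333) + (0)·(-1.1667)) / 5 = 22/5 = 4.4
  s[X_1,X_3] = ((3)·(0.3333) + (3)·(0.3333) + (-3)·(3.3333) + (-1)·(-0.6667) + (-2)·(-2.6667) + (0)·(-0.6667)) / 5 = -2/5 = -0.4
  s[X_2,X_2] = ((1.8333)·(1.8333) + (1.8333)·(1.8333) + (-5.1667)·(-5.1667) + (0.8333)·(0.8333) + (1.8333)·(1.8333) + (-1.1667)·(-1.1667)) / 5 = 38.8333/5 = 7.7667
  s[X_2,X_3] = ((1.8333)·(0.3333) + (1.8333)·(0.3333) + (-5.1667)·(3.3333) + (0.8333)·(-0.6667) + (1.8333)·(-2.6667) + (-1.1667)·(-0.6667)) / 5 = -20.6667/5 = -4.1333
  s[X_3,X_3] = ((0.3333)·(0.3333) + (0.3333)·(0.3333) + (3.3333)·(3.3333) + (-0.6667)·(-0.6667) + (-2.6667)·(-2.6667) + (-0.6667)·(-0.6667)) / 5 = 19.3333/5 = 3.8667
  Sample standard deviations s_i = √(s[i,i]):
  s(X_1) = √(6.4) = 2.5298
  s(X_2) = √(7.7667) = 2.7869
  s(X_3) = √(3.8667) = 1.9664

Step 3 — r_{ij} = s_{ij} / (s_i · s_j):
  r[X_1,X_1] = 1 (diagonal).
  r[X_1,X_2] = 4.4 / (2.5298 · 2.7869) = 4.4 / 7.0503 = 0.6241
  r[X_1,X_3] = -0.4 / (2.5298 · 1.9664) = -0.4 / 4.9746 = -0.0804
  r[X_2,X_2] = 1 (diagonal).
  r[X_2,X_3] = -4.1333 / (2.7869 · 1.9664) = -4.1333 / 5.4801 = -0.7542
  r[X_3,X_3] = 1 (diagonal).

R is symmetric with unit diagonal. Assembling:

R = [[1, 0.6241, -0.0804],
 [0.6241, 1, -0.7542],
 [-0.0804, -0.7542, 1]]


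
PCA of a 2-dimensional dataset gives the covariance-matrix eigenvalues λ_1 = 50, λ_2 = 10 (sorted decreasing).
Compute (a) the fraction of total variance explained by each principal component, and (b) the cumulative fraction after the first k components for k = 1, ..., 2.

Step 1 — total variance = trace(Sigma) = Σ λ_i = 50 + 10 = 60.

Step 2 — fraction explained by component i = λ_i / Σ λ:
  PC1: 50/60 = 0.8333
  PC2: 10/60 = 0.1667

Step 3 — cumulative fraction after k components = (λ_1 + ... + λ_k) / Σ λ:
  k = 1: 50/60 = 0.8333
  k = 2: (50 + 10)/60 = 60/60 = 1

Summary (fraction, with percent):

explained: PC1 0.8333 (83.33%), PC2 0.1667 (16.67%);  cumulative: 0.8333, 1


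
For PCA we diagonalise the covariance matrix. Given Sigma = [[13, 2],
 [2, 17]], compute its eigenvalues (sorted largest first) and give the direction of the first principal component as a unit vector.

Step 1 — characteristic polynomial of 2×2 Sigma:
  det(Sigma - λI) = λ² - trace · λ + det = 0.
  trace = 13 + 17 = 30, det = 13·17 - (2)² = 217.
Step 2 — discriminant:
  Δ = trace² - 4·det = 900 - 868 = 32.
Step 3 — eigenvalues:
  λ = (trace ± √Δ)/2 = (30 ± 5.6569)/2,
  λ_1 = 17.8284,  λ_2 = 12.1716.

Step 4 — unit eigenvector for λ_1: solve (Sigma - λ_1 I)v = 0. First row:
  (13 - 17.8284)·v_x + (2)·v_y = 0, i.e. (-4.8284)·v_x + (2)·v_y = 0,
  so v ∝ (b, λ_1 - a) = (2, 4.8284) = u.
  ||u|| = √((2)² + (4.8284)²) = √(27.3137) ≈ 5.2263,
  v_1 = u/||u|| ≈ (0.3827, 0.9239) (||v_1|| = 1).

λ_1 = 17.8284,  λ_2 = 12.1716;  v_1 ≈ (0.3827, 0.9239)


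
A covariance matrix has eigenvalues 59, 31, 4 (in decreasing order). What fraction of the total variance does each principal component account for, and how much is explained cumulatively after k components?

Step 1 — total variance = trace(Sigma) = Σ λ_i = 59 + 31 + 4 = 94.

Step 2 — fraction explained by component i = λ_i / Σ λ:
  PC1: 59/94 = 0.6277
  PC2: 31/94 = 0.3298
  PC3: 4/94 = 0.0426

Step 3 — cumulative fraction after k components = (λ_1 + ... + λ_k) / Σ λ:
  k = 1: 59/94 = 0.6277
  k = 2: (59 + 31)/94 = 90/94 = 0.9574
  k = 3: (59 + 31 + 4)/94 = 94/94 = 1

Summary (fraction, with percent):

explained: PC1 0.6277 (62.77%), PC2 0.3298 (32.98%), PC3 0.0426 (4.26%);  cumulative: 0.6277, 0.9574, 1


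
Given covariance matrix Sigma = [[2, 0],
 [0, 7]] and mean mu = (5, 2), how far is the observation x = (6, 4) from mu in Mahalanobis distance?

Step 1 — centre the observation: (x - mu) = (1, 2).

Step 2 — invert Sigma. det(Sigma) = 2·7 - (0)² = 14.
  Sigma^{-1} = (1/det) · [[d, -b], [-b, a]] = [[0.5, 0],
 [0, 0.1429]].

Step 3 — form the quadratic (x - mu)^T · Sigma^{-1} · (x - mu):
  Sigma^{-1} · (x - mu) = (0.5, 0.2857).
  (x - mu)^T · [Sigma^{-1} · (x - mu)] = (1)·(0.5) + (2)·(0.2857) = 1.0714.

Step 4 — take square root: d = √(1.0714) ≈ 1.0351.

d(x, mu) = √(1.0714) ≈ 1.0351


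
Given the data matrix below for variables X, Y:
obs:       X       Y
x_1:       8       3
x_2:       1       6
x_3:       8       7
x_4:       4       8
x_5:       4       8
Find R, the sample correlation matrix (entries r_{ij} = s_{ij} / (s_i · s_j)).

Step 1 — column means:
  mean(X) = (8 + 1 + 8 + 4 + 4) / 5 = 25/5 = 5
  mean(Y) = (3 + 6 + 7 + 8 + 8) / 5 = 32/5 = 6.4

Step 2 — sample variances and covariances s[i,j] = (1/(n-1)) · Σ_k (x_{k,i} - mean_i) · (x_{k,j} - mean_j), with n-1 = 4:
  s[X,X] = ((3)·(3) + (-4)·(-4) + (3)·(3) + (-1)·(-1) + (-1)·(-1)) / 4 = 36/4 = 9
  s[X,Y] = ((3)·(-3.4) + (-4)·(-0.4) + (3)·(0.6) + (-1)·(1.6) + (-1)·(1.6)) / 4 = -10/4 = -2.5
  s[Y,Y] = ((-3.4)·(-3.4) + (-0.4)·(-0.4) + (0.6)·(0.6) + (1.6)·(1.6) + (1.6)·(1.6)) / 4 = 17.2/4 = 4.3
  Sample standard deviations s_i = √(s[i,i]):
  s(X) = √(9) = 3
  s(Y) = √(4.3) = 2.0736

Step 3 — r_{ij} = s_{ij} / (s_i · s_j):
  r[X,X] = 1 (diagonal).
  r[X,Y] = -2.5 / (3 · 2.0736) = -2.5 / 6.2209 = -0.4019
  r[Y,Y] = 1 (diagonal).

R is symmetric with unit diagonal. Assembling:

R = [[1, -0.4019],
 [-0.4019, 1]]


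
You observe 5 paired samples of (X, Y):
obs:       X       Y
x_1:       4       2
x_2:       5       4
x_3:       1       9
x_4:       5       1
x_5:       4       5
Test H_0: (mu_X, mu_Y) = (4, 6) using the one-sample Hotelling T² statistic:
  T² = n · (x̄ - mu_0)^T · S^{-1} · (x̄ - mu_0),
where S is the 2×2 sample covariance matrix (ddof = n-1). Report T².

Step 1 — sample mean vector:
  mean(X) = (4 + 5 + 1 + 5 + 4) / 5 = 19/5 = 3.8
  mean(Y) = (2 + 4 + 9 + 1 + 5) / 5 = 21/5 = 4.2
  x̄ = (3.8, 4.2),  deviation x̄ - mu_0 = (3.8, 4.2) - (4, 6) = (-0.2, -1.8).

Step 2 — sample covariance matrix, S[i,j] = (1/(n-1)) · Σ_k (x_{k,i} - mean_i) · (x_{k,j} - mean_j), divisor n-1 = 4:
  S[X,X] = ((0.2)·(0.2) + (1.2)·(1.2) + (-2.8)·(-2.8) + (1.2)·(1.2) + (0.2)·(0.2)) / 4 = 10.8/4 = 2.7
  S[X,Y] = ((0.2)·(-2.2) + (1.2)·(-0.2) + (-2.8)·(4.8) + (1.2)·(-3.2) + (0.2)·(0.8)) / 4 = -17.8/4 = -4.45
  S[Y,Y] = ((-2.2)·(-2.2) + (-0.2)·(-0.2) + (4.8)·(4.8) + (-3.2)·(-3.2) + (0.8)·(0.8)) / 4 = 38.8/4 = 9.7
  S = [[2.7, -4.45],
 [-4.45, 9.7]].

Step 3 — invert S. det(S) = 2.7·9.7 - (-4.45)² = 6.3875.
  S^{-1} = (1/det) · [[d, -b], [-b, a]] = [[1.5186, 0.6967],
 [0.6967, 0.4227]].

Step 4 — quadratic form (x̄ - mu_0)^T · S^{-1} · (x̄ - mu_0):
  S^{-1} · (x̄ - mu_0) = (-1.5577, -0.9002),
  (x̄ - mu_0)^T · [...] = (-0.2)·(-1.5577) + (-1.8)·(-0.9002) = 1.9319.

Step 5 — scale by n: T² = 5 · 1.9319 = 9.6595.

T² ≈ 9.6595


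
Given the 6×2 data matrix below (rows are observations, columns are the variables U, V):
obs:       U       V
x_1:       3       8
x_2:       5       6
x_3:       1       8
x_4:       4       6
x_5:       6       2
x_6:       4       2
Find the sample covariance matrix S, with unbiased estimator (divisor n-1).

Step 1 — column means:
  mean(U) = (3 + 5 + 1 + 4 + 6 + 4) / 6 = 23/6 = 3.8333
  mean(V) = (8 + 6 + 8 + 6 + 2 + 2) / 6 = 32/6 = 5.3333

Step 2 — sample covariance S[i,j] = (1/(n-1)) · Σ_k (x_{k,i} - mean_i) · (x_{k,j} - mean_j), with n-1 = 5.
  S[U,U] = ((-0.8333)·(-0.8333) + (1.1667)·(1.1667) + (-2.8333)·(-2.8333) + (0.1667)·(0.1667) + (2.1667)·(2.1667) + (0.1667)·(0.1667)) / 5 = 14.8333/5 = 2.9667
  S[U,V] = ((-0.8333)·(2.6667) + (1.1667)·(0.6667) + (-2.8333)·(2.6667) + (0.1667)·(0.6667) + (2.1667)·(-3.3333) + (0.1667)·(-3.3333)) / 5 = -16.6667/5 = -3.3333
  S[V,V] = ((2.6667)·(2.6667) + (0.6667)·(0.6667) + (2.6667)·(2.6667) + (0.6667)·(0.6667) + (-3.3333)·(-3.3333) + (-3.3333)·(-3.3333)) / 5 = 37.3333/5 = 7.4667

S is symmetric (S[j,i] = S[i,j]). Assembling:

S = [[2.9667, -3.3333],
 [-3.3333, 7.4667]]


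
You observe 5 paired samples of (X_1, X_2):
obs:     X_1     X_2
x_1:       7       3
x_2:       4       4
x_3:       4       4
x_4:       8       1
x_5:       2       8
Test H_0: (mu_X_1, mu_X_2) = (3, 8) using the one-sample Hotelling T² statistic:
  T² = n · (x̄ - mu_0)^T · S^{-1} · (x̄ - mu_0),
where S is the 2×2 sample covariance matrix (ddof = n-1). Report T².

Step 1 — sample mean vector:
  mean(X_1) = (7 + 4 + 4 + 8 + 2) / 5 = 25/5 = 5
  mean(X_2) = (3 + 4 + 4 + 1 + 8) / 5 = 20/5 = 4
  x̄ = (5, 4),  deviation x̄ - mu_0 = (5, 4) - (3, 8) = (2, -4).

Step 2 — sample covariance matrix, S[i,j] = (1/(n-1)) · Σ_k (x_{k,i} - mean_i) · (x_{k,j} - mean_j), divisor n-1 = 4:
  S[X_1,X_1] = ((2)·(2) + (-1)·(-1) + (-1)·(-1) + (3)·(3) + (-3)·(-3)) / 4 = 24/4 = 6
  S[X_1,X_2] = ((2)·(-1) + (-1)·(0) + (-1)·(0) + (3)·(-3) + (-3)·(4)) / 4 = -23/4 = -5.75
  S[X_2,X_2] = ((-1)·(-1) + (0)·(0) + (0)·(0) + (-3)·(-3) + (4)·(4)) / 4 = 26/4 = 6.5
  S = [[6, -5.75],
 [-5.75, 6.5]].

Step 3 — invert S. det(S) = 6·6.5 - (-5.75)² = 5.9375.
  S^{-1} = (1/det) · [[d, -b], [-b, a]] = [[1.0947, 0.9684],
 [0.9684, 1.0105]].

Step 4 — quadratic form (x̄ - mu_0)^T · S^{-1} · (x̄ - mu_0):
  S^{-1} · (x̄ - mu_0) = (-1.6842, -2.1053),
  (x̄ - mu_0)^T · [...] = (2)·(-1.6842) + (-4)·(-2.1053) = 5.0526.

Step 5 — scale by n: T² = 5 · 5.0526 = 25.2632.

T² ≈ 25.2632


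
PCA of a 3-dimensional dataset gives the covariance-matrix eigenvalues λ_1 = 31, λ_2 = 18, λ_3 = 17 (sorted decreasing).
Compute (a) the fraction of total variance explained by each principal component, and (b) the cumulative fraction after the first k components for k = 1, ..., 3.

Step 1 — total variance = trace(Sigma) = Σ λ_i = 31 + 18 + 17 = 66.

Step 2 — fraction explained by component i = λ_i / Σ λ:
  PC1: 31/66 = 0.4697
  PC2: 18/66 = 0.2727
  PC3: 17/66 = 0.2576

Step 3 — cumulative fraction after k components = (λ_1 + ... + λ_k) / Σ λ:
  k = 1: 31/66 = 0.4697
  k = 2: (31 + 18)/66 = 49/66 = 0.7424
  k = 3: (31 + 18 + 17)/66 = 66/66 = 1

Summary (fraction, with percent):

explained: PC1 0.4697 (46.97%), PC2 0.2727 (27.27%), PC3 0.2576 (25.76%);  cumulative: 0.4697, 0.7424, 1


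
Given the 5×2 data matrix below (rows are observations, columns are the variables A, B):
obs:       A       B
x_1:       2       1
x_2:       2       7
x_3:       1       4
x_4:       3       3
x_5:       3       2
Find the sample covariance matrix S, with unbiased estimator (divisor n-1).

Step 1 — column means:
  mean(A) = (2 + 2 + 1 + 3 + 3) / 5 = 11/5 = 2.2
  mean(B) = (1 + 7 + 4 + 3 + 2) / 5 = 17/5 = 3.4

Step 2 — sample covariance S[i,j] = (1/(n-1)) · Σ_k (x_{k,i} - mean_i) · (x_{k,j} - mean_j), with n-1 = 4.
  S[A,A] = ((-0.2)·(-0.2) + (-0.2)·(-0.2) + (-1.2)·(-1.2) + (0.8)·(0.8) + (0.8)·(0.8)) / 4 = 2.8/4 = 0.7
  S[A,B] = ((-0.2)·(-2.4) + (-0.2)·(3.6) + (-1.2)·(0.6) + (0.8)·(-0.4) + (0.8)·(-1.4)) / 4 = -2.4/4 = -0.6
  S[B,B] = ((-2.4)·(-2.4) + (3.6)·(3.6) + (0.6)·(0.6) + (-0.4)·(-0.4) + (-1.4)·(-1.4)) / 4 = 21.2/4 = 5.3

S is symmetric (S[j,i] = S[i,j]). Assembling:

S = [[0.7, -0.6],
 [-0.6, 5.3]]


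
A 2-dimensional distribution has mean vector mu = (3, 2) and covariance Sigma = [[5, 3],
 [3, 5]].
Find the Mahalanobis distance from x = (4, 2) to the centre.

Step 1 — centre the observation: (x - mu) = (1, 0).

Step 2 — invert Sigma. det(Sigma) = 5·5 - (3)² = 16.
  Sigma^{-1} = (1/det) · [[d, -b], [-b, a]] = [[0.3125, -0.1875],
 [-0.1875, 0.3125]].

Step 3 — form the quadratic (x - mu)^T · Sigma^{-1} · (x - mu):
  Sigma^{-1} · (x - mu) = (0.3125, -0.1875).
  (x - mu)^T · [Sigma^{-1} · (x - mu)] = (1)·(0.3125) + (0)·(-0.1875) = 0.3125.

Step 4 — take square root: d = √(0.3125) ≈ 0.559.

d(x, mu) = √(0.3125) ≈ 0.559


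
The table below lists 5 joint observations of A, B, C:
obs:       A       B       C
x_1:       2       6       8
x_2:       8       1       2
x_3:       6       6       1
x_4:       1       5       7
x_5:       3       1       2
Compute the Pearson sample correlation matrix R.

Step 1 — column means:
  mean(A) = (2 + 8 + 6 + 1 + 3) / 5 = 20/5 = 4
  mean(B) = (6 + 1 + 6 + 5 + 1) / 5 = 19/5 = 3.8
  mean(C) = (8 + 2 + 1 + 7 + 2) / 5 = 20/5 = 4

Step 2 — sample variances and covariances s[i,j] = (1/(n-1)) · Σ_k (x_{k,i} - mean_i) · (x_{k,j} - mean_j), with n-1 = 4:
  s[A,A] = ((-2)·(-2) + (4)·(4) + (2)·(2) + (-3)·(-3) + (-1)·(-1)) / 4 = 34/4 = 8.5
  s[A,B] = ((-2)·(2.2) + (4)·(-2.8) + (2)·(2.2) + (-3)·(1.2) + (-1)·(-2.8)) / 4 = -12/4 = -3
  s[A,C] = ((-2)·(4) + (4)·(-2) + (2)·(-3) + (-3)·(3) + (-1)·(-2)) / 4 = -29/4 = -7.25
  s[B,B] = ((2.2)·(2.2) + (-2.8)·(-2.8) + (2.2)·(2.2) + (1.2)·(1.2) + (-2.8)·(-2.8)) / 4 = 26.8/4 = 6.7
  s[B,C] = ((2.2)·(4) + (-2.8)·(-2) + (2.2)·(-3) + (1.2)·(3) + (-2.8)·(-2)) / 4 = 17/4 = 4.25
  s[C,C] = ((4)·(4) + (-2)·(-2) + (-3)·(-3) + (3)·(3) + (-2)·(-2)) / 4 = 42/4 = 10.5
  Sample standard deviations s_i = √(s[i,i]):
  s(A) = √(8.5) = 2.9155
  s(B) = √(6.7) = 2.5884
  s(C) = √(10.5) = 3.2404

Step 3 — r_{ij} = s_{ij} / (s_i · s_j):
  r[A,A] = 1 (diagonal).
  r[A,B] = -3 / (2.9155 · 2.5884) = -3 / 7.5465 = -0.3975
  r[A,C] = -7.25 / (2.9155 · 3.2404) = -7.25 / 9.4472 = -0.7674
  r[B,B] = 1 (diagonal).
  r[B,C] = 4.25 / (2.5884 · 3.2404) = 4.25 / 8.3875 = 0.5067
  r[C,C] = 1 (diagonal).

R is symmetric with unit diagonal. Assembling:

R = [[1, -0.3975, -0.7674],
 [-0.3975, 1, 0.5067],
 [-0.7674, 0.5067, 1]]


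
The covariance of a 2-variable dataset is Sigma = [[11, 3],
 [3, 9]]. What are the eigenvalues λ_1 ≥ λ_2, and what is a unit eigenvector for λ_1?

Step 1 — characteristic polynomial of 2×2 Sigma:
  det(Sigma - λI) = λ² - trace · λ + det = 0.
  trace = 11 + 9 = 20, det = 11·9 - (3)² = 90.
Step 2 — discriminant:
  Δ = trace² - 4·det = 400 - 360 = 40.
Step 3 — eigenvalues:
  λ = (trace ± √Δ)/2 = (20 ± 6.3246)/2,
  λ_1 = 13.1623,  λ_2 = 6.8377.

Step 4 — unit eigenvector for λ_1: solve (Sigma - λ_1 I)v = 0. First row:
  (11 - 13.1623)·v_x + (3)·v_y = 0, i.e. (-2.1623)·v_x + (3)·v_y = 0,
  so v ∝ (b, λ_1 - a) = (3, 2.1623) = u.
  ||u|| = √((3)² + (2.1623)²) = √(13.6754) ≈ 3.698,
  v_1 = u/||u|| ≈ (0.8112, 0.5847) (||v_1|| = 1).

λ_1 = 13.1623,  λ_2 = 6.8377;  v_1 ≈ (0.8112, 0.5847)


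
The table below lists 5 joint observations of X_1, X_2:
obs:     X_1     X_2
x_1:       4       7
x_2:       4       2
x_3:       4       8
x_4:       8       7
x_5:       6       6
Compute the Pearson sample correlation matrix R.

Step 1 — column means:
  mean(X_1) = (4 + 4 + 4 + 8 + 6) / 5 = 26/5 = 5.2
  mean(X_2) = (7 + 2 + 8 + 7 + 6) / 5 = 30/5 = 6

Step 2 — sample variances and covariances s[i,j] = (1/(n-1)) · Σ_k (x_{k,i} - mean_i) · (x_{k,j} - mean_j), with n-1 = 4:
  s[X_1,X_1] = ((-1.2)·(-1.2) + (-1.2)·(-1.2) + (-1.2)·(-1.2) + (2.8)·(2.8) + (0.8)·(0.8)) / 4 = 12.8/4 = 3.2
  s[X_1,X_2] = ((-1.2)·(1) + (-1.2)·(-4) + (-1.2)·(2) + (2.8)·(1) + (0.8)·(0)) / 4 = 4/4 = 1
  s[X_2,X_2] = ((1)·(1) + (-4)·(-4) + (2)·(2) + (1)·(1) + (0)·(0)) / 4 = 22/4 = 5.5
  Sample standard deviations s_i = √(s[i,i]):
  s(X_1) = √(3.2) = 1.7889
  s(X_2) = √(5.5) = 2.3452

Step 3 — r_{ij} = s_{ij} / (s_i · s_j):
  r[X_1,X_1] = 1 (diagonal).
  r[X_1,X_2] = 1 / (1.7889 · 2.3452) = 1 / 4.1952 = 0.2384
  r[X_2,X_2] = 1 (diagonal).

R is symmetric with unit diagonal. Assembling:

R = [[1, 0.2384],
 [0.2384, 1]]


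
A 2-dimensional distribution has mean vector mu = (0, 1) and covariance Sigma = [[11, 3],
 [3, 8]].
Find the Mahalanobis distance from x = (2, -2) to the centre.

Step 1 — centre the observation: (x - mu) = (2, -3).

Step 2 — invert Sigma. det(Sigma) = 11·8 - (3)² = 79.
  Sigma^{-1} = (1/det) · [[d, -b], [-b, a]] = [[0.1013, -0.038],
 [-0.038, 0.1392]].

Step 3 — form the quadratic (x - mu)^T · Sigma^{-1} · (x - mu):
  Sigma^{-1} · (x - mu) = (0.3165, -0.4937).
  (x - mu)^T · [Sigma^{-1} · (x - mu)] = (2)·(0.3165) + (-3)·(-0.4937) = 2.1139.

Step 4 — take square root: d = √(2.1139) ≈ 1.4539.

d(x, mu) = √(2.1139) ≈ 1.4539


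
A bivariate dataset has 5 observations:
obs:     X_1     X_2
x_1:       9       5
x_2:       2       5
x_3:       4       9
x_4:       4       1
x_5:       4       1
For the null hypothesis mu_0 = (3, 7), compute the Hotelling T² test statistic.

Step 1 — sample mean vector:
  mean(X_1) = (9 + 2 + 4 + 4 + 4) / 5 = 23/5 = 4.6
  mean(X_2) = (5 + 5 + 9 + 1 + 1) / 5 = 21/5 = 4.2
  x̄ = (4.6, 4.2),  deviation x̄ - mu_0 = (4.6, 4.2) - (3, 7) = (1.6, -2.8).

Step 2 — sample covariance matrix, S[i,j] = (1/(n-1)) · Σ_k (x_{k,i} - mean_i) · (x_{k,j} - mean_j), divisor n-1 = 4:
  S[X_1,X_1] = ((4.4)·(4.4) + (-2.6)·(-2.6) + (-0.6)·(-0.6) + (-0.6)·(-0.6) + (-0.6)·(-0.6)) / 4 = 27.2/4 = 6.8
  S[X_1,X_2] = ((4.4)·(0.8) + (-2.6)·(0.8) + (-0.6)·(4.8) + (-0.6)·(-3.2) + (-0.6)·(-3.2)) / 4 = 2.4/4 = 0.6
  S[X_2,X_2] = ((0.8)·(0.8) + (0.8)·(0.8) + (4.8)·(4.8) + (-3.2)·(-3.2) + (-3.2)·(-3.2)) / 4 = 44.8/4 = 11.2
  S = [[6.8, 0.6],
 [0.6, 11.2]].

Step 3 — invert S. det(S) = 6.8·11.2 - (0.6)² = 75.8.
  S^{-1} = (1/det) · [[d, -b], [-b, a]] = [[0.1478, -0.0079],
 [-0.0079, 0.0897]].

Step 4 — quadratic form (x̄ - mu_0)^T · S^{-1} · (x̄ - mu_0):
  S^{-1} · (x̄ - mu_0) = (0.2586, -0.2639),
  (x̄ - mu_0)^T · [...] = (1.6)·(0.2586) + (-2.8)·(-0.2639) = 1.1525.

Step 5 — scale by n: T² = 5 · 1.1525 = 5.7625.

T² ≈ 5.7625


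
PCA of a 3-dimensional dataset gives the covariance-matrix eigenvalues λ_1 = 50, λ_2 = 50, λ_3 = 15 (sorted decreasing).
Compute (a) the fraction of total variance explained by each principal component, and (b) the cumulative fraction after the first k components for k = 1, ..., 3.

Step 1 — total variance = trace(Sigma) = Σ λ_i = 50 + 50 + 15 = 115.

Step 2 — fraction explained by component i = λ_i / Σ λ:
  PC1: 50/115 = 0.4348
  PC2: 50/115 = 0.4348
  PC3: 15/115 = 0.1304

Step 3 — cumulative fraction after k components = (λ_1 + ... + λ_k) / Σ λ:
  k = 1: 50/115 = 0.4348
  k = 2: (50 + 50)/115 = 100/115 = 0.8696
  k = 3: (50 + 50 + 15)/115 = 115/115 = 1

Summary (fraction, with percent):

explained: PC1 0.4348 (43.48%), PC2 0.4348 (43.48%), PC3 0.1304 (13.04%);  cumulative: 0.4348, 0.8696, 1


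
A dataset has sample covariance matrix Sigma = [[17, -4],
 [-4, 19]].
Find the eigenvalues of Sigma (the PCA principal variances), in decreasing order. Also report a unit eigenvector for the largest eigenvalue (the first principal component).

Step 1 — characteristic polynomial of 2×2 Sigma:
  det(Sigma - λI) = λ² - trace · λ + det = 0.
  trace = 17 + 19 = 36, det = 17·19 - (-4)² = 307.
Step 2 — discriminant:
  Δ = trace² - 4·det = 1296 - 1228 = 68.
Step 3 — eigenvalues:
  λ = (trace ± √Δ)/2 = (36 ± 8.2462)/2,
  λ_1 = 22.1231,  λ_2 = 13.8769.

Step 4 — unit eigenvector for λ_1: solve (Sigma - λ_1 I)v = 0. First row:
  (17 - 22.1231)·v_x + (-4)·v_y = 0, i.e. (-5.1231)·v_x + (-4)·v_y = 0,
  so v ∝ (b, λ_1 - a) = (-4, 5.1231); multiply by -1 so the first entry is positive: u = (4, -5.1231).
  ||u|| = √((4)² + (-5.1231)²) = √(42.2462) ≈ 6.4997,
  v_1 = u/||u|| ≈ (0.6154, -0.7882) (||v_1|| = 1).

λ_1 = 22.1231,  λ_2 = 13.8769;  v_1 ≈ (0.6154, -0.7882)


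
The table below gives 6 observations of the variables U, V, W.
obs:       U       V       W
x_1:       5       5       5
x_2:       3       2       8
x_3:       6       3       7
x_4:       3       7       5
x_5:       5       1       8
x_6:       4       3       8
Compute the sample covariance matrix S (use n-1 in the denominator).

Step 1 — column means:
  mean(U) = (5 + 3 + 6 + 3 + 5 + 4) / 6 = 26/6 = 4.3333
  mean(V) = (5 + 2 + 3 + 7 + 1 + 3) / 6 = 21/6 = 3.5
  mean(W) = (5 + 8 + 7 + 5 + 8 + 8) / 6 = 41/6 = 6.8333

Step 2 — sample covariance S[i,j] = (1/(n-1)) · Σ_k (x_{k,i} - mean_i) · (x_{k,j} - mean_j), with n-1 = 5.
  S[U,U] = ((0.6667)·(0.6667) + (-1.3333)·(-1.3333) + (1.6667)·(1.6667) + (-1.3333)·(-1.3333) + (0.6667)·(0.6667) + (-0.3333)·(-0.3333)) / 5 = 7.3333/5 = 1.4667
  S[U,V] = ((0.6667)·(1.5) + (-1.3333)·(-1.5) + (1.6667)·(-0.5) + (-1.3333)·(3.5) + (0.6667)·(-2.5) + (-0.3333)·(-0.5)) / 5 = -4/5 = -0.8
  S[U,W] = ((0.6667)·(-1.8333) + (-1.3333)·(1.1667) + (1.6667)·(0.1667) + (-1.3333)·(-1.8333) + (0.6667)·(1.1667) + (-0.3333)·(1.1667)) / 5 = 0.3333/5 = 0.0667
  S[V,V] = ((1.5)·(1.5) + (-1.5)·(-1.5) + (-0.5)·(-0.5) + (3.5)·(3.5) + (-2.5)·(-2.5) + (-0.5)·(-0.5)) / 5 = 23.5/5 = 4.7
  S[V,W] = ((1.5)·(-1.8333) + (-1.5)·(1.1667) + (-0.5)·(0.1667) + (3.5)·(-1.8333) + (-2.5)·(1.1667) + (-0.5)·(1.1667)) / 5 = -14.5/5 = -2.9
  S[W,W] = ((-1.8333)·(-1.8333) + (1.1667)·(1.1667) + (0.1667)·(0.1667) + (-1.8333)·(-1.8333) + (1.1667)·(1.1667) + (1.1667)·(1.1667)) / 5 = 10.8333/5 = 2.1667

S is symmetric (S[j,i] = S[i,j]). Assembling:

S = [[1.4667, -0.8, 0.0667],
 [-0.8, 4.7, -2.9],
 [0.0667, -2.9, 2.1667]]
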